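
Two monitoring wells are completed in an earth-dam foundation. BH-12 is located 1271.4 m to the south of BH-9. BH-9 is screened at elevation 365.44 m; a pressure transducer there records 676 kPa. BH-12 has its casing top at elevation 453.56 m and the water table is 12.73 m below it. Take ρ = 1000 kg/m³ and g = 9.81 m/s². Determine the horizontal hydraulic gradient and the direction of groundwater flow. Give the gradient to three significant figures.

Pressure head at BH-9: ψ = P/(ρg) = 676×1000 / (1000 × 9.81) = 68.91 m.
Total head at BH-9: h = z + ψ = 365.44 + 68.91 = 434.35 m.
Total head at BH-12: h = 453.56 − 12.73 = 440.83 m.
Head difference: h(BH-9) − h(BH-12) = 434.35 − 440.83 = -6.48 m.
Hydraulic gradient: i = |Δh| / L = 6.48 / 1271.4 = 0.00510.
Flow is from higher to lower head: from BH-12 toward BH-9, i.e. toward the north.

i ≈ 0.00510; groundwater flows toward the north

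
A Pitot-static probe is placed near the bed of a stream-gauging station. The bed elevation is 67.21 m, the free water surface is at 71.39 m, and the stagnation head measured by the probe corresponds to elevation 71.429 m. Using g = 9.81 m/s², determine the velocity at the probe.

v ≈ 0.875 m/s

Near the bed, under hydrostatic conditions, the piezometric head (z + ψ) equals the free-surface elevation, 71.39 m.
Velocity head = total − piezometric = 71.429 − 71.39 = 0.039 m.
v = √(2g·h_v) = √(2 × 9.81 × 0.039) = 0.875 m/s.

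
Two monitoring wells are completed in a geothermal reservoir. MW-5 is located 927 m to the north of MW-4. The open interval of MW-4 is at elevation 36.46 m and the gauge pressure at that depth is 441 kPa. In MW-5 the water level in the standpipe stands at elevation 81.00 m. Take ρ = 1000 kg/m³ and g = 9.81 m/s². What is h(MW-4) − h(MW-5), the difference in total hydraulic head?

Δh ≈ 0.41 m

Pressure head at MW-4: ψ = P/(ρg) = 441×1000 / (1000 × 9.81) = 44.95 m.
Total head at MW-4: h = z + ψ = 36.46 + 44.95 = 81.41 m.
Total head at MW-5: h = 81.00 m (water level in the piezometer is the total head).
Head difference: h(MW-4) − h(MW-5) = 81.41 − 81.00 = 0.41 m.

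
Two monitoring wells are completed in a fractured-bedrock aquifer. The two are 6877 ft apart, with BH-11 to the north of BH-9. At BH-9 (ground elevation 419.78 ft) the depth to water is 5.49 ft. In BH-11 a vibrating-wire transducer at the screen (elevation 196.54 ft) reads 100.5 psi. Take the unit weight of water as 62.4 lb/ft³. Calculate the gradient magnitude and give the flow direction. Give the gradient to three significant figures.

Total head at BH-9: h = 419.78 − 5.49 = 414.29 ft.
Pressure head at BH-11: ψ = 144·P/γ = 144 × 100.5 / 62.4 = 231.92 ft.
Total head at BH-11: h = z + ψ = 196.54 + 231.92 = 428.46 ft.
Head difference: h(BH-9) − h(BH-11) = 414.29 − 428.46 = -14.17 ft.
Hydraulic gradient: i = |Δh| / L = 14.17 / 6877 = 0.00206.
Flow is from higher to lower head: from BH-11 toward BH-9, i.e. toward the south.

i ≈ 0.00206; groundwater flows toward the south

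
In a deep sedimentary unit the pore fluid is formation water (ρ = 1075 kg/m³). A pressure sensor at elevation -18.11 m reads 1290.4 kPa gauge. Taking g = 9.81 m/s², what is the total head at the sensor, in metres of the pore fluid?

h ≈ 104.25 m

ψ = P/(ρg) = 1290.4×1000 / (1075 × 9.81) = 122.36 m.
h = z + ψ = -18.11 + 122.36 = 104.25 m.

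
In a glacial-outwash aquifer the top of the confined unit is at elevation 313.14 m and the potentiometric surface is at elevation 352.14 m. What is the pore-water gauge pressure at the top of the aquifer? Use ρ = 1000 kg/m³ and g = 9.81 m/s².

Pressure head at the aquifer top: ψ = h − z = 352.14 − 313.14 = 39.00 m.
P = ρgψ = 1000 × 9.81 × 39.00 = 382590 Pa ≈ 383 kPa.

P ≈ 383 kPa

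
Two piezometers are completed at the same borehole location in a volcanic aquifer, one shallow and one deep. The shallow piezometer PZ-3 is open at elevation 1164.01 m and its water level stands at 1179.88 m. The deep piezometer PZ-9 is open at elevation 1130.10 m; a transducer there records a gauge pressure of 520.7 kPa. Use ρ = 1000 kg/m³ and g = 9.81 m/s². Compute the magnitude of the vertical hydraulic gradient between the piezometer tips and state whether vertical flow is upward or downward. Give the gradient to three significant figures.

|i_v| ≈ 0.0973; vertical flow is upward

Total head at PZ-3: h = 1179.88 m (water level in the standpipe).
Pressure head at PZ-9: ψ = P/(ρg) = 520.7×1000 / (1000 × 9.81) = 53.08 m.
Total head at PZ-9: h = z + ψ = 1130.10 + 53.08 = 1183.18 m.
Δh = h(PZ-3) − h(PZ-9) = 1179.88 − 1183.18 = -3.30 m.
Vertical separation Δz = 1164.01 − 1130.10 = 33.91 m.
|i_v| = |Δh| / Δz = 3.30 / 33.91 = 0.0973.
Head is higher in the deep piezometer, so vertical flow is upward (discharge condition).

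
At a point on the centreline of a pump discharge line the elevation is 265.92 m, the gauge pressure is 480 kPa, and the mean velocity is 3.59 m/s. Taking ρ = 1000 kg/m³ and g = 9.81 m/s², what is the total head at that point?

h ≈ 315.51 m

Pressure head ψ = P/(ρg) = 480×1000 / (1000 × 9.81) = 48.93 m.
Velocity head = v²/(2g) = 3.59² / (2 × 9.81) = 0.657 m.
h = z + ψ + v²/(2g) = 265.92 + 48.93 + 0.657 = 315.51 m.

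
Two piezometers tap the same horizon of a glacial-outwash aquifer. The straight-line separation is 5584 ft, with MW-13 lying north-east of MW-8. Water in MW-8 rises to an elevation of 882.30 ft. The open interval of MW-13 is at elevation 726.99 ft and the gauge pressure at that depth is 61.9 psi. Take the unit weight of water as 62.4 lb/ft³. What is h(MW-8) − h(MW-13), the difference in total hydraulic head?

Total head at MW-8: h = 882.30 ft (water level in the piezometer is the total head).
Pressure head at MW-13: ψ = 144·P/γ = 144 × 61.9 / 62.4 = 142.85 ft.
Total head at MW-13: h = z + ψ = 726.99 + 142.85 = 869.84 ft.
Head difference: h(MW-8) − h(MW-13) = 882.30 − 869.84 = 12.46 ft.

Δh ≈ 12.46 ft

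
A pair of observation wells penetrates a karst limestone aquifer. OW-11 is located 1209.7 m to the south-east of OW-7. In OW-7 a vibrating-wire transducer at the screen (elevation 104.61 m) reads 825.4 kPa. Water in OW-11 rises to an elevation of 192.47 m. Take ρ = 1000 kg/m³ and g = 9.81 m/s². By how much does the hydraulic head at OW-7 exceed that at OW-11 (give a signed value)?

Δh ≈ -3.72 m

Pressure head at OW-7: ψ = P/(ρg) = 825.4×1000 / (1000 × 9.81) = 84.14 m.
Total head at OW-7: h = z + ψ = 104.61 + 84.14 = 188.75 m.
Total head at OW-11: h = 192.47 m (water level in the piezometer is the total head).
Head difference: h(OW-7) − h(OW-11) = 188.75 − 192.47 = -3.72 m.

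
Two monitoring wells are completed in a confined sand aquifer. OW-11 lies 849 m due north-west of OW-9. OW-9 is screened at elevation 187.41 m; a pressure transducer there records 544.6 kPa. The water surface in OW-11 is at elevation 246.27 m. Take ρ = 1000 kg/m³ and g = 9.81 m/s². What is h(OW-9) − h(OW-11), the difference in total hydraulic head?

Pressure head at OW-9: ψ = P/(ρg) = 544.6×1000 / (1000 × 9.81) = 55.51 m.
Total head at OW-9: h = z + ψ = 187.41 + 55.51 = 242.92 m.
Total head at OW-11: h = 246.27 m (water level in the piezometer is the total head).
Head difference: h(OW-9) − h(OW-11) = 242.92 − 246.27 = -3.35 m.

Δh ≈ -3.35 m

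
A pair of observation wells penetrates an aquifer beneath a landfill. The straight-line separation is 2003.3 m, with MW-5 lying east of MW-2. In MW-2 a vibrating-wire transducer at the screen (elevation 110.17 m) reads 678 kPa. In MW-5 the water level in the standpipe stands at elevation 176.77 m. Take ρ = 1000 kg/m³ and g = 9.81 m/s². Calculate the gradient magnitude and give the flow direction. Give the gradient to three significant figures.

Pressure head at MW-2: ψ = P/(ρg) = 678×1000 / (1000 × 9.81) = 69.11 m.
Total head at MW-2: h = z + ψ = 110.17 + 69.11 = 179.28 m.
Total head at MW-5: h = 176.77 m (water level in the piezometer is the total head).
Head difference: h(MW-2) − h(MW-5) = 179.28 − 176.77 = 2.51 m.
Hydraulic gradient: i = |Δh| / L = 2.51 / 2003.3 = 0.00125.
Flow is from higher to lower head: from MW-2 toward MW-5, i.e. toward the east.

i ≈ 0.00125; groundwater flows toward the east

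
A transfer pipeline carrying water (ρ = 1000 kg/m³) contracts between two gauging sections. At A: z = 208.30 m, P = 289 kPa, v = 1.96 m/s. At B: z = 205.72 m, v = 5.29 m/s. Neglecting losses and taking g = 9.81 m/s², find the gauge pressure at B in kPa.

P₂ ≈ 302 kPa

Pressure head at A: ψ₁ = P₁/(ρg) = 289×1000 / (1000 × 9.81) = 29.46 m.
Velocity heads: v₁²/2g = 1.96²/19.62 = 0.196 m; v₂²/2g = 5.29²/19.62 = 1.426 m.
Total head H = z₁ + ψ₁ + v₁²/2g = 208.30 + 29.46 + 0.196 = 237.96 m.
ψ₂ = H − z₂ − v₂²/2g = 237.96 − 205.72 − 1.426 = 30.81 m.
P₂ = ρgψ₂ = 1000 × 9.81 × 30.81 ≈ 302 kPa.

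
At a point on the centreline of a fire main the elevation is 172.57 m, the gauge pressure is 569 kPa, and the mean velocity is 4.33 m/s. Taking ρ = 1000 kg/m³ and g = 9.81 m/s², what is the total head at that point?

Pressure head ψ = P/(ρg) = 569×1000 / (1000 × 9.81) = 58.00 m.
Velocity head = v²/(2g) = 4.33² / (2 × 9.81) = 0.956 m.
h = z + ψ + v²/(2g) = 172.57 + 58.00 + 0.956 = 231.53 m.

h ≈ 231.53 m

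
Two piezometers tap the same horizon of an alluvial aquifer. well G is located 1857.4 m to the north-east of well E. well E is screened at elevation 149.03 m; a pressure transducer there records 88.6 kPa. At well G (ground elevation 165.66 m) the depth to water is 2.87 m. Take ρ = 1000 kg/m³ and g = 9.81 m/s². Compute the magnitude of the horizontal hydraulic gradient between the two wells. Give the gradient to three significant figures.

i ≈ 0.00255

Pressure head at well E: ψ = P/(ρg) = 88.6×1000 / (1000 × 9.81) = 9.03 m.
Total head at well E: h = z + ψ = 149.03 + 9.03 = 158.06 m.
Total head at well G: h = 165.66 − 2.87 = 162.79 m.
Head difference: h(well E) − h(well G) = 158.06 − 162.79 = -4.73 m.
Hydraulic gradient: i = |Δh| / L = 4.73 / 1857.4 = 0.00255.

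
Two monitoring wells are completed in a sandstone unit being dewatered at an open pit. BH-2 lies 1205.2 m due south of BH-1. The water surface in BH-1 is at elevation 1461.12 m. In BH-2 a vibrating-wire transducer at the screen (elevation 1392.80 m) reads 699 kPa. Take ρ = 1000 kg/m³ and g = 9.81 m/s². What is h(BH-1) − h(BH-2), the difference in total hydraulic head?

Total head at BH-1: h = 1461.12 m (water level in the piezometer is the total head).
Pressure head at BH-2: ψ = P/(ρg) = 699×1000 / (1000 × 9.81) = 71.25 m.
Total head at BH-2: h = z + ψ = 1392.80 + 71.25 = 1464.05 m.
Head difference: h(BH-1) − h(BH-2) = 1461.12 − 1464.05 = -2.93 m.

Δh ≈ -2.93 m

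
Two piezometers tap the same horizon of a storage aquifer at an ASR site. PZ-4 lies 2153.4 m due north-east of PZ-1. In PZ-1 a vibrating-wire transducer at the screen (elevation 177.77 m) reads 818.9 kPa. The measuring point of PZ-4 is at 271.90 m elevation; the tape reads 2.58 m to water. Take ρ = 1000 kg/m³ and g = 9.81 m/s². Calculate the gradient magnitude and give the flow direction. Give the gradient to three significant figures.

Pressure head at PZ-1: ψ = P/(ρg) = 818.9×1000 / (1000 × 9.81) = 83.48 m.
Total head at PZ-1: h = z + ψ = 177.77 + 83.48 = 261.25 m.
Total head at PZ-4: h = 271.90 − 2.58 = 269.32 m.
Head difference: h(PZ-1) − h(PZ-4) = 261.25 − 269.32 = -8.07 m.
Hydraulic gradient: i = |Δh| / L = 8.07 / 2153.4 = 0.00375.
Flow is from higher to lower head: from PZ-4 toward PZ-1, i.e. toward the south-west.

i ≈ 0.00375; groundwater flows toward the south-west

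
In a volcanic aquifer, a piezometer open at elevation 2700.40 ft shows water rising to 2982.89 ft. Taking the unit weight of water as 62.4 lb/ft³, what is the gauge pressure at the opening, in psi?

P ≈ 122 psi

Pressure head ψ = h − z = 2982.89 − 2700.40 = 282.49 ft.
P = γ·ψ / 144 = 62.4 × 282.49 / 144 = 122 psi.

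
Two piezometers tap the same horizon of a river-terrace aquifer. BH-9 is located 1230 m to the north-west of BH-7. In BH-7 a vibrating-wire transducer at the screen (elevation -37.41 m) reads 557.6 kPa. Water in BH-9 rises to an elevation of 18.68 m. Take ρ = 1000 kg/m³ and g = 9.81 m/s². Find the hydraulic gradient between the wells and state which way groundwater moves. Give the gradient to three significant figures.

i ≈ 0.000610; groundwater flows toward the north-west

Pressure head at BH-7: ψ = P/(ρg) = 557.6×1000 / (1000 × 9.81) = 56.84 m.
Total head at BH-7: h = z + ψ = -37.41 + 56.84 = 19.43 m.
Total head at BH-9: h = 18.68 m (water level in the piezometer is the total head).
Head difference: h(BH-7) − h(BH-9) = 19.43 − 18.68 = 0.75 m.
Hydraulic gradient: i = |Δh| / L = 0.75 / 1230 = 0.000610.
Flow is from higher to lower head: from BH-7 toward BH-9, i.e. toward the north-west.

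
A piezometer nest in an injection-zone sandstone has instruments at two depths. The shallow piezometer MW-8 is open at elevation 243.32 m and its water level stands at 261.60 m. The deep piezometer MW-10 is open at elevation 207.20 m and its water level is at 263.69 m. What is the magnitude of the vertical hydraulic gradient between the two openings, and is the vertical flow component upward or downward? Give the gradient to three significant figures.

|i_v| ≈ 0.0579; vertical flow is upward

Total head at MW-8: h = 261.60 m (water level in the standpipe).
Total head at MW-10: h = 263.69 m.
Δh = h(MW-8) − h(MW-10) = 261.60 − 263.69 = -2.09 m.
Vertical separation Δz = 243.32 − 207.20 = 36.12 m.
|i_v| = |Δh| / Δz = 2.09 / 36.12 = 0.0579.
Head is higher in the deep piezometer, so vertical flow is upward (discharge condition).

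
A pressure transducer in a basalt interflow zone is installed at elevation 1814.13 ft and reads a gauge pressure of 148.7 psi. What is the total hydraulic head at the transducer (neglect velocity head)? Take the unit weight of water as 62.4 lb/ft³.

h ≈ 2157.28 ft

ψ = 144·P/γ = 144 × 148.7 / 62.4 = 343.15 ft.
h = z + ψ = 1814.13 + 343.15 = 2157.28 ft.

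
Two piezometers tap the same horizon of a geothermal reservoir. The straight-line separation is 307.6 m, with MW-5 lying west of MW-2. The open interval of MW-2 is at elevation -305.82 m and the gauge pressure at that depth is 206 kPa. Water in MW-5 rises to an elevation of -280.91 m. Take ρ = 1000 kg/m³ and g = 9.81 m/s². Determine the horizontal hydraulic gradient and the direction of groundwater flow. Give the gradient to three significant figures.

Pressure head at MW-2: ψ = P/(ρg) = 206×1000 / (1000 × 9.81) = 21.00 m.
Total head at MW-2: h = z + ψ = -305.82 + 21.00 = -284.82 m.
Total head at MW-5: h = -280.91 m (water level in the piezometer is the total head).
Head difference: h(MW-2) − h(MW-5) = -284.82 − (-280.91) = -3.91 m.
Hydraulic gradient: i = |Δh| / L = 3.91 / 307.6 = 0.0127.
Flow is from higher to lower head: from MW-5 toward MW-2, i.e. toward the east.

i ≈ 0.0127; groundwater flows toward the east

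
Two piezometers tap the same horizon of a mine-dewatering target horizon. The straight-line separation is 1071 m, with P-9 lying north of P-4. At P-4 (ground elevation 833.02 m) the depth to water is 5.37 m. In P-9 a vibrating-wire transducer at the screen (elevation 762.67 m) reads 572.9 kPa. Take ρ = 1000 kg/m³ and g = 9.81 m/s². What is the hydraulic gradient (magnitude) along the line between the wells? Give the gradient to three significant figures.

i ≈ 0.00614

Total head at P-4: h = 833.02 − 5.37 = 827.65 m.
Pressure head at P-9: ψ = P/(ρg) = 572.9×1000 / (1000 × 9.81) = 58.40 m.
Total head at P-9: h = z + ψ = 762.67 + 58.40 = 821.07 m.
Head difference: h(P-4) − h(P-9) = 827.65 − 821.07 = 6.58 m.
Hydraulic gradient: i = |Δh| / L = 6.58 / 1071 = 0.00614.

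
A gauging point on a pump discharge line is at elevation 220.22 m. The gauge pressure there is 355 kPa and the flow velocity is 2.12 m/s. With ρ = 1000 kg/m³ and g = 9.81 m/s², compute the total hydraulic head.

Pressure head ψ = P/(ρg) = 355×1000 / (1000 × 9.81) = 36.19 m.
Velocity head = v²/(2g) = 2.12² / (2 × 9.81) = 0.229 m.
h = z + ψ + v²/(2g) = 220.22 + 36.19 + 0.229 = 256.64 m.

h ≈ 256.64 m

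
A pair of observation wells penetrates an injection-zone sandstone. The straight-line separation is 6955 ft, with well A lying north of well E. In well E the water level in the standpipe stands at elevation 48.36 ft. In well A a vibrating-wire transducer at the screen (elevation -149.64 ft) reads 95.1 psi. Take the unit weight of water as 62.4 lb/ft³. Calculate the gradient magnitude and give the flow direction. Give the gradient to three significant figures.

Total head at well E: h = 48.36 ft (water level in the piezometer is the total head).
Pressure head at well A: ψ = 144·P/γ = 144 × 95.1 / 62.4 = 219.46 ft.
Total head at well A: h = z + ψ = -149.64 + 219.46 = 69.82 ft.
Head difference: h(well E) − h(well A) = 48.36 − 69.82 = -21.46 ft.
Hydraulic gradient: i = |Δh| / L = 21.46 / 6955 = 0.00309.
Flow is from higher to lower head: from well A toward well E, i.e. toward the south.

i ≈ 0.00309; groundwater flows toward the south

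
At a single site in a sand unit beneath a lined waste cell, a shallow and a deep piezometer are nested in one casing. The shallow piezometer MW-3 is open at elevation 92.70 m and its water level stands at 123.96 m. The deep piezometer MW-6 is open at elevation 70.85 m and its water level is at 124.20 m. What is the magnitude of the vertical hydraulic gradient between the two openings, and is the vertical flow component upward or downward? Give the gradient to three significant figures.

Total head at MW-3: h = 123.96 m (water level in the standpipe).
Total head at MW-6: h = 124.20 m.
Δh = h(MW-3) − h(MW-6) = 123.96 − 124.20 = -0.24 m.
Vertical separation Δz = 92.70 − 70.85 = 21.85 m.
|i_v| = |Δh| / Δz = 0.24 / 21.85 = 0.0110.
Head is higher in the deep piezometer, so vertical flow is upward (discharge condition).

|i_v| ≈ 0.0110; vertical flow is upward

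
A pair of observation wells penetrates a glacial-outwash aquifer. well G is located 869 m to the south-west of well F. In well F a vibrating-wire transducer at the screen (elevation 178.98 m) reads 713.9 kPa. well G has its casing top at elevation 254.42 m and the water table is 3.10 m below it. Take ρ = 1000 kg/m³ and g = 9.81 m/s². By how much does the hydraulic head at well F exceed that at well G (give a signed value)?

Pressure head at well F: ψ = P/(ρg) = 713.9×1000 / (1000 × 9.81) = 72.77 m.
Total head at well F: h = z + ψ = 178.98 + 72.77 = 251.75 m.
Total head at well G: h = 254.42 − 3.10 = 251.32 m.
Head difference: h(well F) − h(well G) = 251.75 − 251.32 = 0.43 m.

Δh ≈ 0.43 m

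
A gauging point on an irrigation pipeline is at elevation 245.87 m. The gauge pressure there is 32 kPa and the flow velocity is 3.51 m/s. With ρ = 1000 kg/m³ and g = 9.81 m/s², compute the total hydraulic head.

Pressure head ψ = P/(ρg) = 32×1000 / (1000 × 9.81) = 3.26 m.
Velocity head = v²/(2g) = 3.51² / (2 × 9.81) = 0.628 m.
h = z + ψ + v²/(2g) = 245.87 + 3.26 + 0.628 = 249.76 m.

h ≈ 249.76 m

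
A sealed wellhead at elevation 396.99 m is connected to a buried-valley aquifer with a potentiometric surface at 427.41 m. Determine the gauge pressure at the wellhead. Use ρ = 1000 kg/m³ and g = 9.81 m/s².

Head above the cap: Δh = 427.41 − 396.99 = 30.42 m.
P = ρgΔh = 1000 × 9.81 × 30.42 = 298420 Pa ≈ 298 kPa.

P ≈ 298 kPa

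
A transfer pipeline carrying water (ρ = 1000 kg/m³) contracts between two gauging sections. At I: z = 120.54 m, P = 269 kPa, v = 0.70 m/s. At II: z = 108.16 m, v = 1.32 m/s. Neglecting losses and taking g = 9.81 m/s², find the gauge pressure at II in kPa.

P₂ ≈ 390 kPa

Pressure head at I: ψ₁ = P₁/(ρg) = 269×1000 / (1000 × 9.81) = 27.42 m.
Velocity heads: v₁²/2g = 0.70²/19.62 = 0.025 m; v₂²/2g = 1.32²/19.62 = 0.089 m.
Total head H = z₁ + ψ₁ + v₁²/2g = 120.54 + 27.42 + 0.025 = 147.99 m.
ψ₂ = H − z₂ − v₂²/2g = 147.99 − 108.16 − 0.089 = 39.74 m.
P₂ = ρgψ₂ = 1000 × 9.81 × 39.74 ≈ 390 kPa.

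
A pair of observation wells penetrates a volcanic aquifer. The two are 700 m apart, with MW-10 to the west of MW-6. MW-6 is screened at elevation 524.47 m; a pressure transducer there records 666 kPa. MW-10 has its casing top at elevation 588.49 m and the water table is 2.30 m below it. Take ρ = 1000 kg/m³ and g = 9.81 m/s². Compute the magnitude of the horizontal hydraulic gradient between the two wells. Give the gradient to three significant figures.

Pressure head at MW-6: ψ = P/(ρg) = 666×1000 / (1000 × 9.81) = 67.89 m.
Total head at MW-6: h = z + ψ = 524.47 + 67.89 = 592.36 m.
Total head at MW-10: h = 588.49 − 2.30 = 586.19 m.
Head difference: h(MW-6) − h(MW-10) = 592.36 − 586.19 = 6.17 m.
Hydraulic gradient: i = |Δh| / L = 6.17 / 700 = 0.00881.

i ≈ 0.00881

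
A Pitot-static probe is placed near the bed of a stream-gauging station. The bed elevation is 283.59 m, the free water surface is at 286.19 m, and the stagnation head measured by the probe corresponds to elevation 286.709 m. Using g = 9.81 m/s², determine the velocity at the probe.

Near the bed, under hydrostatic conditions, the piezometric head (z + ψ) equals the free-surface elevation, 286.19 m.
Velocity head = total − piezometric = 286.709 − 286.19 = 0.519 m.
v = √(2g·h_v) = √(2 × 9.81 × 0.519) = 3.19 m/s.

v ≈ 3.19 m/s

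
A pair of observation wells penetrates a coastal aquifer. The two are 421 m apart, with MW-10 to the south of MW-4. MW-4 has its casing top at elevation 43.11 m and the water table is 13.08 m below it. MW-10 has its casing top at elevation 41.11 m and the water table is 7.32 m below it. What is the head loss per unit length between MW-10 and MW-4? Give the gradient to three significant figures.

Total head at MW-4: h = 43.11 − 13.08 = 30.03 m.
Total head at MW-10: h = 41.11 − 7.32 = 33.79 m.
Head difference: h(MW-4) − h(MW-10) = 30.03 − 33.79 = -3.76 m.
Hydraulic gradient: i = |Δh| / L = 3.76 / 421 = 0.00893.

i ≈ 0.00893 m/m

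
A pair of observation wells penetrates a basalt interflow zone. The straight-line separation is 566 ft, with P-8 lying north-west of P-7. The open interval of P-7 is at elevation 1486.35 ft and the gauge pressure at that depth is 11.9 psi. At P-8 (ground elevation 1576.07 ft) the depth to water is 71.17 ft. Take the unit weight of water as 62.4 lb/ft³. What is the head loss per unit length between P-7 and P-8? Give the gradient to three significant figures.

i ≈ 0.0157 ft/ft

Pressure head at P-7: ψ = 144·P/γ = 144 × 11.9 / 62.4 = 27.46 ft.
Total head at P-7: h = z + ψ = 1486.35 + 27.46 = 1513.81 ft.
Total head at P-8: h = 1576.07 − 71.17 = 1504.90 ft.
Head difference: h(P-7) − h(P-8) = 1513.81 − 1504.90 = 8.91 ft.
Hydraulic gradient: i = |Δh| / L = 8.91 / 566 = 0.0157.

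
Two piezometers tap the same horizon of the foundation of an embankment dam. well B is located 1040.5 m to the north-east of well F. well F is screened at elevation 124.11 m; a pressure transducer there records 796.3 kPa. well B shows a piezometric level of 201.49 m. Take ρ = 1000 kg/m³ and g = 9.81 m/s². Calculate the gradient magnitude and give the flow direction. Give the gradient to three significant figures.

Pressure head at well F: ψ = P/(ρg) = 796.3×1000 / (1000 × 9.81) = 81.17 m.
Total head at well F: h = z + ψ = 124.11 + 81.17 = 205.28 m.
Total head at well B: h = 201.49 m (water level in the piezometer is the total head).
Head difference: h(well F) − h(well B) = 205.28 − 201.49 = 3.79 m.
Hydraulic gradient: i = |Δh| / L = 3.79 / 1040.5 = 0.00364.
Flow is from higher to lower head: from well F toward well B, i.e. toward the north-east.

i ≈ 0.00364; groundwater flows toward the north-east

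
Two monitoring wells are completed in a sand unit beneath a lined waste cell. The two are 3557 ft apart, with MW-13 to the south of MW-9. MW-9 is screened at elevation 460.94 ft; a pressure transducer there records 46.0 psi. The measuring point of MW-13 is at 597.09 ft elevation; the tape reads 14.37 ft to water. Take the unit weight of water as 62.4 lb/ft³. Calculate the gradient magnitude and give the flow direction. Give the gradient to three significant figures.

Pressure head at MW-9: ψ = 144·P/γ = 144 × 46.0 / 62.4 = 106.15 ft.
Total head at MW-9: h = z + ψ = 460.94 + 106.15 = 567.09 ft.
Total head at MW-13: h = 597.09 − 14.37 = 582.72 ft.
Head difference: h(MW-9) − h(MW-13) = 567.09 − 582.72 = -15.63 ft.
Hydraulic gradient: i = |Δh| / L = 15.63 / 3557 = 0.00439.
Flow is from higher to lower head: from MW-13 toward MW-9, i.e. toward the north.

i ≈ 0.00439; groundwater flows toward the north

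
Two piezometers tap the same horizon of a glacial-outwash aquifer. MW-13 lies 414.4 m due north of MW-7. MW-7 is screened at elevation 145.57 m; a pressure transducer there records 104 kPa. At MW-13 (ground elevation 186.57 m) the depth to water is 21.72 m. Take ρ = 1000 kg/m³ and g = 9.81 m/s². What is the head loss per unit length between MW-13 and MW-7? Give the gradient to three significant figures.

i ≈ 0.0209 m/m

Pressure head at MW-7: ψ = P/(ρg) = 104×1000 / (1000 × 9.81) = 10.60 m.
Total head at MW-7: h = z + ψ = 145.57 + 10.60 = 156.17 m.
Total head at MW-13: h = 186.57 − 21.72 = 164.85 m.
Head difference: h(MW-7) − h(MW-13) = 156.17 − 164.85 = -8.68 m.
Hydraulic gradient: i = |Δh| / L = 8.68 / 414.4 = 0.0209.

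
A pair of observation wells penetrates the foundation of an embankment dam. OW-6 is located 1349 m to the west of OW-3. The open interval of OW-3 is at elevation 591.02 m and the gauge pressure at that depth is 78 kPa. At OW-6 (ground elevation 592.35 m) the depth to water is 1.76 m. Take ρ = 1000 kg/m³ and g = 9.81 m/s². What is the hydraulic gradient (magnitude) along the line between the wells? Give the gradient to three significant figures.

Pressure head at OW-3: ψ = P/(ρg) = 78×1000 / (1000 × 9.81) = 7.95 m.
Total head at OW-3: h = z + ψ = 591.02 + 7.95 = 598.97 m.
Total head at OW-6: h = 592.35 − 1.76 = 590.59 m.
Head difference: h(OW-3) − h(OW-6) = 598.97 − 590.59 = 8.38 m.
Hydraulic gradient: i = |Δh| / L = 8.38 / 1349 = 0.00621.

i ≈ 0.00621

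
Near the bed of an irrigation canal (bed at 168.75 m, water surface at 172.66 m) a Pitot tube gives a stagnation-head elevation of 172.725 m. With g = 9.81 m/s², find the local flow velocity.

v ≈ 1.13 m/s

Near the bed, under hydrostatic conditions, the piezometric head (z + ψ) equals the free-surface elevation, 172.66 m.
Velocity head = total − piezometric = 172.725 − 172.66 = 0.065 m.
v = √(2g·h_v) = √(2 × 9.81 × 0.065) = 1.13 m/s.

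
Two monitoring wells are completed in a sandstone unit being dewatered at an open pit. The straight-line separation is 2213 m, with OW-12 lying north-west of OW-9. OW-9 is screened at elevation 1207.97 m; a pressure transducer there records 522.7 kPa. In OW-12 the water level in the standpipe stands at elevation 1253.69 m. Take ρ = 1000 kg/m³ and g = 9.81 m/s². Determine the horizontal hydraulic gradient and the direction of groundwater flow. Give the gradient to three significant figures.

Pressure head at OW-9: ψ = P/(ρg) = 522.7×1000 / (1000 × 9.81) = 53.28 m.
Total head at OW-9: h = z + ψ = 1207.97 + 53.28 = 1261.25 m.
Total head at OW-12: h = 1253.69 m (water level in the piezometer is the total head).
Head difference: h(OW-9) − h(OW-12) = 1261.25 − 1253.69 = 7.56 m.
Hydraulic gradient: i = |Δh| / L = 7.56 / 2213 = 0.00342.
Flow is from higher to lower head: from OW-9 toward OW-12, i.e. toward the north-west.

i ≈ 0.00342; groundwater flows toward the north-west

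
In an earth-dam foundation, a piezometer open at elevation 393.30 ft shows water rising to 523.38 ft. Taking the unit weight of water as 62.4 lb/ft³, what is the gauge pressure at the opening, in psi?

Pressure head ψ = h − z = 523.38 − 393.30 = 130.08 ft.
P = γ·ψ / 144 = 62.4 × 130.08 / 144 = 56.4 psi.

P ≈ 56.4 psi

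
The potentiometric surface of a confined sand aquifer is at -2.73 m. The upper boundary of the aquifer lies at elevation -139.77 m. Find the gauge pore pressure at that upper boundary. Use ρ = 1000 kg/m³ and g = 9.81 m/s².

P ≈ 1340 kPa

Pressure head at the aquifer top: ψ = h − z = -2.73 − (-139.77) = 137.04 m.
P = ρgψ = 1000 × 9.81 × 137.04 = 1344362 Pa ≈ 1340 kPa.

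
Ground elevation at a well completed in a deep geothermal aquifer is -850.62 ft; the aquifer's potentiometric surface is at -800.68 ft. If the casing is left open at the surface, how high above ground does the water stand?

≈ 49.94 ft above ground

Water rises to the potentiometric surface, so the rise above ground = -800.68 − (-850.62) = 49.94 ft.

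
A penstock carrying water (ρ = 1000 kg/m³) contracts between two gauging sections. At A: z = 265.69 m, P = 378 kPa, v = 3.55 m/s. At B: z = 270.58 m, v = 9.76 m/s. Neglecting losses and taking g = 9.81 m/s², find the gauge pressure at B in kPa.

Pressure head at A: ψ₁ = P₁/(ρg) = 378×1000 / (1000 × 9.81) = 38.53 m.
Velocity heads: v₁²/2g = 3.55²/19.62 = 0.642 m; v₂²/2g = 9.76²/19.62 = 4.855 m.
Total head H = z₁ + ψ₁ + v₁²/2g = 265.69 + 38.53 + 0.642 = 304.86 m.
ψ₂ = H − z₂ − v₂²/2g = 304.86 − 270.58 − 4.855 = 29.43 m.
P₂ = ρgψ₂ = 1000 × 9.81 × 29.43 ≈ 289 kPa.

P₂ ≈ 289 kPa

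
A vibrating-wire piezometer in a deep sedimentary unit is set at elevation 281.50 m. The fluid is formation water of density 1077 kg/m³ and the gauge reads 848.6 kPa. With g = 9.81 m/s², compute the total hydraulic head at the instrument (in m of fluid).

h ≈ 361.82 m

ψ = P/(ρg) = 848.6×1000 / (1077 × 9.81) = 80.32 m.
h = z + ψ = 281.50 + 80.32 = 361.82 m.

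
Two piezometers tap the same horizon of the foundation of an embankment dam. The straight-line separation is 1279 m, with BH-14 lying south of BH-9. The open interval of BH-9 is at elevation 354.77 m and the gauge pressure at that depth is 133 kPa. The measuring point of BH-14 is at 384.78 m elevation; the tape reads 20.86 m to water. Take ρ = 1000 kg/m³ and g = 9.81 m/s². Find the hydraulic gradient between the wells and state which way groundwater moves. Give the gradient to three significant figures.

Pressure head at BH-9: ψ = P/(ρg) = 133×1000 / (1000 × 9.81) = 13.56 m.
Total head at BH-9: h = z + ψ = 354.77 + 13.56 = 368.33 m.
Total head at BH-14: h = 384.78 − 20.86 = 363.92 m.
Head difference: h(BH-9) − h(BH-14) = 368.33 − 363.92 = 4.41 m.
Hydraulic gradient: i = |Δh| / L = 4.41 / 1279 = 0.00345.
Flow is from higher to lower head: from BH-9 toward BH-14, i.e. toward the south.

i ≈ 0.00345; groundwater flows toward the south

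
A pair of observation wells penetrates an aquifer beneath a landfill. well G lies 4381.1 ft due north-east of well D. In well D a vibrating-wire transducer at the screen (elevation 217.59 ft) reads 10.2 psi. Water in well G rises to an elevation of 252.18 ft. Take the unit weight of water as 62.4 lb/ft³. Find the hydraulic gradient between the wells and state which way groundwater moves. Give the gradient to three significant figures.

i ≈ 0.00252; groundwater flows toward the south-west

Pressure head at well D: ψ = 144·P/γ = 144 × 10.2 / 62.4 = 23.54 ft.
Total head at well D: h = z + ψ = 217.59 + 23.54 = 241.13 ft.
Total head at well G: h = 252.18 ft (water level in the piezometer is the total head).
Head difference: h(well D) − h(well G) = 241.13 − 252.18 = -11.05 ft.
Hydraulic gradient: i = |Δh| / L = 11.05 / 4381.1 = 0.00252.
Flow is from higher to lower head: from well G toward well D, i.e. toward the south-west.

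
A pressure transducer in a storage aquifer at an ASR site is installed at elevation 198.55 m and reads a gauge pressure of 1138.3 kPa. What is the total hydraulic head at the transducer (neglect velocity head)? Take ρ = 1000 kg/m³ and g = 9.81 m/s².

ψ = P/(ρg) = 1138.3×1000 / (1000 × 9.81) = 116.03 m.
h = z + ψ = 198.55 + 116.03 = 314.58 m.

h ≈ 314.58 m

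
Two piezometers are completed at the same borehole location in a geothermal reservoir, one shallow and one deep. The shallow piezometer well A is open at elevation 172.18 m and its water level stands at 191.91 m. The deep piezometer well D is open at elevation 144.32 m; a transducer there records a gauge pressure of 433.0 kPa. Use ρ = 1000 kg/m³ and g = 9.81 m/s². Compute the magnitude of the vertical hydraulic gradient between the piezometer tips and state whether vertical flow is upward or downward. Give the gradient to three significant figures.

|i_v| ≈ 0.124; vertical flow is downward

Total head at well A: h = 191.91 m (water level in the standpipe).
Pressure head at well D: ψ = P/(ρg) = 433.0×1000 / (1000 × 9.81) = 44.14 m.
Total head at well D: h = z + ψ = 144.32 + 44.14 = 188.46 m.
Δh = h(well A) − h(well D) = 191.91 − 188.46 = 3.45 m.
Vertical separation Δz = 172.18 − 144.32 = 27.86 m.
|i_v| = |Δh| / Δz = 3.45 / 27.86 = 0.124.
Head is higher in the shallow piezometer, so vertical flow is downward (recharge condition).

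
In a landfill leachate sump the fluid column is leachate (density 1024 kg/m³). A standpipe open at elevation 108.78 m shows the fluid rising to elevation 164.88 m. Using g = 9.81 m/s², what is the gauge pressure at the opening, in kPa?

P ≈ 564 kPa

Pressure head ψ = h − z = 164.88 − 108.78 = 56.10 m.
P = ρgψ = 1024 × 9.81 × 56.10 = 563549 Pa ≈ 564 kPa.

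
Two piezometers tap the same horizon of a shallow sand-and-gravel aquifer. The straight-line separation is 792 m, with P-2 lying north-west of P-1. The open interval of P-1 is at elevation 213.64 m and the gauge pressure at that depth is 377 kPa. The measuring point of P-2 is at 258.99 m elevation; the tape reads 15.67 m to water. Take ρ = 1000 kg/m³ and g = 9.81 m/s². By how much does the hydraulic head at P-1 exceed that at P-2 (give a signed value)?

Δh ≈ 8.75 m

Pressure head at P-1: ψ = P/(ρg) = 377×1000 / (1000 × 9.81) = 38.43 m.
Total head at P-1: h = z + ψ = 213.64 + 38.43 = 252.07 m.
Total head at P-2: h = 258.99 − 15.67 = 243.32 m.
Head difference: h(P-1) − h(P-2) = 252.07 − 243.32 = 8.75 m.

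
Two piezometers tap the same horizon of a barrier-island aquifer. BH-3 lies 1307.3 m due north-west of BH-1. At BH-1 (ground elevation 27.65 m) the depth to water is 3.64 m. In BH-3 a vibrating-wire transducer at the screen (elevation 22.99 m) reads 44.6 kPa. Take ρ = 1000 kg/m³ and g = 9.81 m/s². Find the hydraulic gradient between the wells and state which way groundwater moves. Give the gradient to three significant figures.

Total head at BH-1: h = 27.65 − 3.64 = 24.01 m.
Pressure head at BH-3: ψ = P/(ρg) = 44.6×1000 / (1000 × 9.81) = 4.55 m.
Total head at BH-3: h = z + ψ = 22.99 + 4.55 = 27.54 m.
Head difference: h(BH-1) − h(BH-3) = 24.01 − 27.54 = -3.53 m.
Hydraulic gradient: i = |Δh| / L = 3.53 / 1307.3 = 0.00270.
Flow is from higher to lower head: from BH-3 toward BH-1, i.e. toward the south-east.

i ≈ 0.00270; groundwater flows toward the south-east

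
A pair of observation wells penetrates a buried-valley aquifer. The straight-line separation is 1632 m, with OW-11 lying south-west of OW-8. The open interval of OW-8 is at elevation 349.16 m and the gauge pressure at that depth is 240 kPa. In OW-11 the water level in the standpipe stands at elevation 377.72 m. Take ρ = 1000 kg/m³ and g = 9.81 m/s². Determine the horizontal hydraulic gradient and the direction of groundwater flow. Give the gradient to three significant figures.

Pressure head at OW-8: ψ = P/(ρg) = 240×1000 / (1000 × 9.81) = 24.46 m.
Total head at OW-8: h = z + ψ = 349.16 + 24.46 = 373.62 m.
Total head at OW-11: h = 377.72 m (water level in the piezometer is the total head).
Head difference: h(OW-8) − h(OW-11) = 373.62 − 377.72 = -4.10 m.
Hydraulic gradient: i = |Δh| / L = 4.10 / 1632 = 0.00251.
Flow is from higher to lower head: from OW-11 toward OW-8, i.e. toward the north-east.

i ≈ 0.00251; groundwater flows toward the north-east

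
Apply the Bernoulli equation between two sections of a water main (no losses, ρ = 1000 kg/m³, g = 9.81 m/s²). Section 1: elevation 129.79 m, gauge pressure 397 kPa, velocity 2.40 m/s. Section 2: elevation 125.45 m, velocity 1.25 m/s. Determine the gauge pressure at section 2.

P₂ ≈ 442 kPa

Pressure head at 1: ψ₁ = P₁/(ρg) = 397×1000 / (1000 × 9.81) = 40.47 m.
Velocity heads: v₁²/2g = 2.40²/19.62 = 0.294 m; v₂²/2g = 1.25²/19.62 = 0.080 m.
Total head H = z₁ + ψ₁ + v₁²/2g = 129.79 + 40.47 + 0.294 = 170.55 m.
ψ₂ = H − z₂ − v₂²/2g = 170.55 − 125.45 − 0.080 = 45.02 m.
P₂ = ρgψ₂ = 1000 × 9.81 × 45.02 ≈ 442 kPa.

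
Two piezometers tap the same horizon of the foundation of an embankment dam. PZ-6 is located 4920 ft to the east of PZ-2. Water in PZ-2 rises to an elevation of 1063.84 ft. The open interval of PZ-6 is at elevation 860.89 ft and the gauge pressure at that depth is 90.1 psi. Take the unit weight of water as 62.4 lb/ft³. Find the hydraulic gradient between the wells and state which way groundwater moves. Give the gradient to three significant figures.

Total head at PZ-2: h = 1063.84 ft (water level in the piezometer is the total head).
Pressure head at PZ-6: ψ = 144·P/γ = 144 × 90.1 / 62.4 = 207.92 ft.
Total head at PZ-6: h = z + ψ = 860.89 + 207.92 = 1068.81 ft.
Head difference: h(PZ-2) − h(PZ-6) = 1063.84 − 1068.81 = -4.97 ft.
Hydraulic gradient: i = |Δh| / L = 4.97 / 4920 = 0.00101.
Flow is from higher to lower head: from PZ-6 toward PZ-2, i.e. toward the west.

i ≈ 0.00101; groundwater flows toward the west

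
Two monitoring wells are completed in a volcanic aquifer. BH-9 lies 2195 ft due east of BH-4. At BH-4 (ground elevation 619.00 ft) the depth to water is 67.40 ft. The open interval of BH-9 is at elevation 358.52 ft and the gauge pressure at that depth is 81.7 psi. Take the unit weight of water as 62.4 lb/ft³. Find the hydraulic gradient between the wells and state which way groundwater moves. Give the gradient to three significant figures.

i ≈ 0.00207; groundwater flows toward the east

Total head at BH-4: h = 619.00 − 67.40 = 551.60 ft.
Pressure head at BH-9: ψ = 144·P/γ = 144 × 81.7 / 62.4 = 188.54 ft.
Total head at BH-9: h = z + ψ = 358.52 + 188.54 = 547.06 ft.
Head difference: h(BH-4) − h(BH-9) = 551.60 − 547.06 = 4.54 ft.
Hydraulic gradient: i = |Δh| / L = 4.54 / 2195 = 0.00207.
Flow is from higher to lower head: from BH-4 toward BH-9, i.e. toward the east.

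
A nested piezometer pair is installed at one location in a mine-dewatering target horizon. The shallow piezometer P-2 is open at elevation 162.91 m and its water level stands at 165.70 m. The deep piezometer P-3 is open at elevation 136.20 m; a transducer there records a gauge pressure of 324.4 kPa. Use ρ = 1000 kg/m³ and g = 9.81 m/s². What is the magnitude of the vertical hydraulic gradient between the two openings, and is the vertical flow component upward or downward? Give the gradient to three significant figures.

Total head at P-2: h = 165.70 m (water level in the standpipe).
Pressure head at P-3: ψ = P/(ρg) = 324.4×1000 / (1000 × 9.81) = 33.07 m.
Total head at P-3: h = z + ψ = 136.20 + 33.07 = 169.27 m.
Δh = h(P-2) − h(P-3) = 165.70 − 169.27 = -3.57 m.
Vertical separation Δz = 162.91 − 136.20 = 26.71 m.
|i_v| = |Δh| / Δz = 3.57 / 26.71 = 0.134.
Head is higher in the deep piezometer, so vertical flow is upward (discharge condition).

|i_v| ≈ 0.134; vertical flow is upward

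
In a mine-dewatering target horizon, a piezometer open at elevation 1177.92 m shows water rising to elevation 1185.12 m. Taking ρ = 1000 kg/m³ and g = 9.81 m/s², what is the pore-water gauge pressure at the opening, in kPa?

P ≈ 70.6 kPa

Pressure head ψ = h − z = 1185.12 − 1177.92 = 7.20 m.
P = ρgψ = 1000 × 9.81 × 7.20 = 70632 Pa ≈ 70.6 kPa.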